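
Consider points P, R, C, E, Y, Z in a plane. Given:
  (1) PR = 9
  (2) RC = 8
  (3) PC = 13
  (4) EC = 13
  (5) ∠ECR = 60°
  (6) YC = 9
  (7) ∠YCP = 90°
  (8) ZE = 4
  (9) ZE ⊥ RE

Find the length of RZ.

Step 1: By the law of cosines on triangle ECR: ER² = 13² + 8² − 2·13·8·cos(60°) = 129, so ER = √129.
Step 2: By the law of cosines on triangle REZ: RZ² = √129² + 4² − 2·√129·4·cos(90°) = 145, so RZ = √145.

Therefore, the length of RZ = √145.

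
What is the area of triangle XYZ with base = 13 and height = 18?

A triangle's area is half the area of a rectangle with the same base and height.
Area = (1/2) * 13 * 18 = 117.

117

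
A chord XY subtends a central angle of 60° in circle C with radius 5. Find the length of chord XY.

Chord length = 2r sin(θ/2)
= 2 × 5 × sin(60°/2)
= 2 × 5 × sin(30°)
= 5

5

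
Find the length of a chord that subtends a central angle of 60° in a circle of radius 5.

Chord length = 2r sin(θ/2)
= 2 × 5 × sin(60°/2)
= 2 × 5 × sin(30°)
= 5

5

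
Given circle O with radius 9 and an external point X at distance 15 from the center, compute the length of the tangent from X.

The tangent, radius, and line from the external point to the center form a right triangle.
The right angle is where the tangent meets the radius.
By the Pythagorean theorem: tangent² + 9² = 15²
tangent² = 225 - 81 = 144
tangent = 12

12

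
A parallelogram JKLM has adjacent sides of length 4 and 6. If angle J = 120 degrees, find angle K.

Consecutive angles are supplementary: angle K = 180 - 120 = 60 degrees.

60 degrees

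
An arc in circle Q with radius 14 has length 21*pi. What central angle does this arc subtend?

Arc length L = 2πr × θ/360, so θ = 360L / (2πr).
θ = 360 × 21*pi / (2π × 14)
θ = 270°
θ = 270°

270°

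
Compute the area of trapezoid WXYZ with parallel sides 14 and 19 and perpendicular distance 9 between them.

Area = (14 + 19) * 9 / 2 = 297 / 2 = 297/2

297/2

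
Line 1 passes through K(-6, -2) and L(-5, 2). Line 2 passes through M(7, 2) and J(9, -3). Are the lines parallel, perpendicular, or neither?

Slope of line 1: m1 = (2 - -2)/(-5 - -6) = 4/1 = 4
Slope of line 2: m2 = (-3 - 2)/(9 - 7) = -5/2 = -5/2
m1 != m2 (4 != -5/2), so not parallel.
m1 * m2 = (4) * (-5/2) = -10 != -1, so not perpendicular.
The lines are neither parallel nor perpendicular.

Neither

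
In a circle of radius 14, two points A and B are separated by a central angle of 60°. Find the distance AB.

Chord = 2(14) sin(30°) = 14

14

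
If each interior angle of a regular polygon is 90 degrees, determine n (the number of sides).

The exterior angle is the supplement of the interior angle: 180 - 90 = 90 degrees.
Since the exterior angles of any convex polygon sum to 360 degrees, the number of sides is 360 / 90 = 4.

4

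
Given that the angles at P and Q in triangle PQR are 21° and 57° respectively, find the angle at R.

Let angle R = x. Then 21 + 57 + x = 180.
x = 180 - 78 = 102 degrees.

102 degrees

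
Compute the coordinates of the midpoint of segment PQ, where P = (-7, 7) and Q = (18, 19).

M = ((x₁ + x₂)/2, (y₁ + y₂)/2)
= ((-7 + 18)/2, (7 + 19)/2)
= (11/2, 26/2) = (11/2, 13)

(11/2, 13)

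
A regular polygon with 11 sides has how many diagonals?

Total line segments between 11 vertices = C(11,2) = 55.
Subtract the 11 sides: 55 - 11 = 44 diagonals.

44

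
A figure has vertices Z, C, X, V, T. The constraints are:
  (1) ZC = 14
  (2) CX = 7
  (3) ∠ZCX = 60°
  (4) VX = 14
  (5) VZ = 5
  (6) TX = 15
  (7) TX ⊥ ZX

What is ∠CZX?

Step 1: By the law of cosines on triangle ZCX: ZX² = 14² + 7² − 2·14·7·cos(60°) = 147, so ZX = 7·√3.
Step 2: By the inverse law of cosines on triangle CZX: cos(∠CZX) = (14² + (7·√3)² − 7²) / (2·14·7·√3) = 294/339.48 = 0.866, so ∠CZX = 30°.

Therefore, the measure of angle ∠CZX = 30°.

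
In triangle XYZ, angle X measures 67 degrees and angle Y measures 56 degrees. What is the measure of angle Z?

Let angle Z = x. Then 67 + 56 + x = 180.
x = 180 - 123 = 57 degrees.

57 degrees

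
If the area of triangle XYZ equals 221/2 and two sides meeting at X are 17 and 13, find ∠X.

sin(C) = 2 * 221/2 / (17 * 13) = 1, so C = arcsin(1) = 90°.

90°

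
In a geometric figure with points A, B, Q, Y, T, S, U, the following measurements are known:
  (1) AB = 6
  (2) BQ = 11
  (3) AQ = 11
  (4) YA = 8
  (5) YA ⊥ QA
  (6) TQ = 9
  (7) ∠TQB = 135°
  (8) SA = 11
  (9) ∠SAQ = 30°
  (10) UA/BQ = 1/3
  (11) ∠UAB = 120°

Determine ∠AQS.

Step 1: By the law of cosines on triangle QAS: QS² = 11² + 11² − 2·11·11·cos(30°) = 32.42, so QS ≈ 5.69.
Step 2: By the inverse law of cosines on triangle AQS: cos(∠AQS) = (11² + 5.69² − 11²) / (2·11·5.69) = 32.42/125.27 = 0.2588, so ∠AQS = 75°.

Therefore, the measure of angle ∠AQS = 75°.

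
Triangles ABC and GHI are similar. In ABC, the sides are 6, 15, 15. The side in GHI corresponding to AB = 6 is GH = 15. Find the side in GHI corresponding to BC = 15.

k = 15/6 = 5/2. HI = 5/2 * 15 = 75/2.

75/2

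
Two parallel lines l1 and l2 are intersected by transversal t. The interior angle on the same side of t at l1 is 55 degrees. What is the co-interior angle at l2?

Co-interior (same-side interior) angles are between the parallel lines on the same side of the transversal.
Unlike corresponding or alternate interior angles, they are supplementary rather than equal.
So the angle = 180 - 55 = 125 degrees.

125 degrees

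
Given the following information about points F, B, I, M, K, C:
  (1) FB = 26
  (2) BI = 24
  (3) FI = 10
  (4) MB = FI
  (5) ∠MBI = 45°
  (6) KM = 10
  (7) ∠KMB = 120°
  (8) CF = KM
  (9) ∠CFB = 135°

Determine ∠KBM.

From the given relations: MB = FI = 10.
Step 1: By the law of cosines on triangle BMK: BK² = 10² + 10² − 2·10·10·cos(120°) = 300, so BK = 10·√3.
Step 2: By the inverse law of cosines on triangle KBM: cos(∠KBM) = ((10·√3)² + 10² − 10²) / (2·10·√3·10) = 300/346.41 = 0.866, so ∠KBM = 30°.

Therefore, the measure of angle ∠KBM = 30°.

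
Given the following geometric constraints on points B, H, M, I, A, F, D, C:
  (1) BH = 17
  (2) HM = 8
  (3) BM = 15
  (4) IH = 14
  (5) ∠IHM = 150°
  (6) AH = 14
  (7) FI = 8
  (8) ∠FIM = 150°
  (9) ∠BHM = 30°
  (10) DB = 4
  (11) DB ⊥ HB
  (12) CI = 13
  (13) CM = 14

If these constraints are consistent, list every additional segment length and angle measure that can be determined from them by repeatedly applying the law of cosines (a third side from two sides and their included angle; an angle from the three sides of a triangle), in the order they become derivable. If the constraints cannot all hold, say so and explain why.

These constraints are not satisfiable: (1), (2) and (3) fix all three sides of triangle BHM, so by the law of cosines cos(∠BHM) = (17² + 8² − 15²) / (2·17·8) = 0.4706, i.e. ∠BHM ≈ 61.93°, which contradicts (9) ∠BHM = 30°. No planar figure meets all of them, so nothing further can be derived.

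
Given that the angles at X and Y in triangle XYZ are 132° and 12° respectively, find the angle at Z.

Let angle Z = x. Then 132 + 12 + x = 180.
x = 180 - 144 = 36 degrees.

36 degrees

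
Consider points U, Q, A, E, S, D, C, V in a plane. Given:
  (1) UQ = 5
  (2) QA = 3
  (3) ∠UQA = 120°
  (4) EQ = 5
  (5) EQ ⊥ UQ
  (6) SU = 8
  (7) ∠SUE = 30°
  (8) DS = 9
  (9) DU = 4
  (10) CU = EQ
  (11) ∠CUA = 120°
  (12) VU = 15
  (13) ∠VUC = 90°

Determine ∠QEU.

Step 1: By the law of cosines on triangle EQU: EU² = 5² + 5² − 2·5·5·cos(90°) = 50, so EU = 5·√2.
Step 2: By the inverse law of cosines on triangle QEU: cos(∠QEU) = (5² + (5·√2)² − 5²) / (2·5·5·√2) = 50/70.71 = 0.7071, so ∠QEU = 45°.

Therefore, the measure of angle ∠QEU = 45°.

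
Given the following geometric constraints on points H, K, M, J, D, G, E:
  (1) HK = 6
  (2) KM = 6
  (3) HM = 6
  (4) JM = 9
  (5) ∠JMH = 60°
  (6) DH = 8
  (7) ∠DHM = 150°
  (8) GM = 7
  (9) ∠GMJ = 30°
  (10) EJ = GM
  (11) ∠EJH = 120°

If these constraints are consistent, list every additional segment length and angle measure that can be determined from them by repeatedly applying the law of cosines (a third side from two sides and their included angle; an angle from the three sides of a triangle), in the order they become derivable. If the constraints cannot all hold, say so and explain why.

The constraints are consistent. Derivable facts, in order:
After 1 step:
- HJ = 3·√7
- JG ≈ 4.57
- MD ≈ 13.53
- ∠HKM = 60°
- ∠HMK = 60°
- ∠KHM = 60°
After 2 steps:
- HE ≈ 12.94
- ∠DMH = 17.19°
- ∠GJM = 49.99°
- ∠HDM = 12.81°
- ∠HJM = 40.89°
- ∠JGM = 100.01°
- ∠JHM = 79.11°
After 3 steps:
- ∠EHJ = 27.93°
- ∠HEJ = 32.07°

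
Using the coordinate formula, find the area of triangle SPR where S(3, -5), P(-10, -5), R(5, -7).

The Shoelace formula computes the area from vertex coordinates by summing cross products.
For vertices (3,-5), (-10,-5), (5,-7):
Signed sum = 3*-5 - -10*-5 + -10*-7 - 5*-5 + 5*-5 - 3*-7
= -65 + 95 + -4 = 26
Area = (1/2)|26| = 13.

13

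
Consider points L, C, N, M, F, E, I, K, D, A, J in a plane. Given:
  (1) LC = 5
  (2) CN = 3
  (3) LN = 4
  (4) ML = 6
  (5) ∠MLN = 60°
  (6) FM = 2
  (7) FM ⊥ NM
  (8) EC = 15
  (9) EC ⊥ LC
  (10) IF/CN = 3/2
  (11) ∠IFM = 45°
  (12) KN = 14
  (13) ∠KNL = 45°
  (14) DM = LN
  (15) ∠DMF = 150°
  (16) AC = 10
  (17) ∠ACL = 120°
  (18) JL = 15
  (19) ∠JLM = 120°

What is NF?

Step 1: By the law of cosines on triangle NLM: NM² = 4² + 6² − 2·4·6·cos(60°) = 28, so NM = 2·√7.
Step 2: By the law of cosines on triangle NMF: NF² = (2·√7)² + 2² − 2·2·√7·2·cos(90°) = 32, so NF = 4·√2.

Therefore, the length of NF = 4·√2.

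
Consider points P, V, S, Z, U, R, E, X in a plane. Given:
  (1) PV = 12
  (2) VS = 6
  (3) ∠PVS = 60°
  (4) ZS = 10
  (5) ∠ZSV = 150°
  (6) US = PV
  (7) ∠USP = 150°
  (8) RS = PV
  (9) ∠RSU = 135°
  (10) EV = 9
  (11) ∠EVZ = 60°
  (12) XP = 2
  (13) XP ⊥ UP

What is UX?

From the given relations: US = PV = 12.
Step 1: By the law of cosines on triangle SVP: SP² = 6² + 12² − 2·6·12·cos(60°) = 108, so SP = 6·√3.
Step 2: By the law of cosines on triangle USP: UP² = 12² + (6·√3)² − 2·12·6·√3·cos(150°) = 468, so UP = 6·√13.
Step 3: By the law of cosines on triangle UPX: UX² = (6·√13)² + 2² − 2·6·√13·2·cos(90°) = 472, so UX = 2·√118.

Therefore, the length of UX = 2·√118.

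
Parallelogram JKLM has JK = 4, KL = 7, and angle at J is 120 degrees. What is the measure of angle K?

Opposite sides of a parallelogram are parallel, so consecutive angles form co-interior angles on a transversal.
Co-interior angles sum to 180°, giving angle K = 180 - 120 = 60 degrees.

60 degrees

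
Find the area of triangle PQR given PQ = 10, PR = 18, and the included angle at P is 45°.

Area = (1/2)(10)(18) sin(45°) = (1/2)(10)(18)(sqrt(2)/2) = 45*sqrt(2)

45*sqrt(2)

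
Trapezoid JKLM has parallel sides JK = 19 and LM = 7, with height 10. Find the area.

A trapezoid's area equals the midsegment times the height.
The midsegment is (19 + 7) / 2 = 13.
Area = 13 * 10 = 130.

130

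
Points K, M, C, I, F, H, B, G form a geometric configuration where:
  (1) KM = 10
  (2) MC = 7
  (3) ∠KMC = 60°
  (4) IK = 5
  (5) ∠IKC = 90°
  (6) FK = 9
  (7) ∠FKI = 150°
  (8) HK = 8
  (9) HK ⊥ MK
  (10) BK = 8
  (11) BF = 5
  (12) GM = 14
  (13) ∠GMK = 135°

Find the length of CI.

Step 1: By the law of cosines on triangle CMK: CK² = 7² + 10² − 2·7·10·cos(60°) = 79, so CK = √79.
Step 2: By the law of cosines on triangle CKI: CI² = √79² + 5² − 2·√79·5·cos(90°) = 104, so CI = 2·√26.

Therefore, the length of CI = 2·√26.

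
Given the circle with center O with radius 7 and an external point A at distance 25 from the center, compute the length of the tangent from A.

Let T be the point of tangency. Then OT ⊥ AT (radius ⊥ tangent).
In right triangle OTA: OA² = OT² + AT²
25² = 7² + AT²
AT² = 576, AT = 24

24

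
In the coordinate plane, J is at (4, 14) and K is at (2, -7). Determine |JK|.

d = sqrt((2 - 4)^2 + (-7 - 14)^2)
d = sqrt(-2^2 + -21^2)
d = sqrt(4 + 441)
d = sqrt(445)

sqrt(445)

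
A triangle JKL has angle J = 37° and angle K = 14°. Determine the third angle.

Let angle L = x. Then 37 + 14 + x = 180.
x = 180 - 51 = 129 degrees.

129 degrees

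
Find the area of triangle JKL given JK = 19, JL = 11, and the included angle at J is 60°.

When two sides and the included angle are known, the area formula is (1/2)ab sin(C).
The height from one side to the opposite vertex is 11 sin(60°) = 11*sqrt(3)/2.
Area = (1/2) * 19 * 11*sqrt(3)/2 = 209*sqrt(3)/4.

209*sqrt(3)/4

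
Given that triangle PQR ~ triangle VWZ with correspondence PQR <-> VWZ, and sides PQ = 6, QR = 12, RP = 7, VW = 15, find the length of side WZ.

Since the triangles are similar, the ratio of corresponding sides is constant.
Scale factor k = VW / PQ = 15 / 6 = 5/2
WZ = k * QR = 5/2 * 12 = 30

30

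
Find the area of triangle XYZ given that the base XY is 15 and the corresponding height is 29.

A triangle's area is half the area of a rectangle with the same base and height.
Area = (1/2) * 15 * 29 = 435/2.

435/2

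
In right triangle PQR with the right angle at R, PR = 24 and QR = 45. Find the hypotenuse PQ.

PQ = sqrt(24^2 + 45^2) = sqrt(2601) = 51

51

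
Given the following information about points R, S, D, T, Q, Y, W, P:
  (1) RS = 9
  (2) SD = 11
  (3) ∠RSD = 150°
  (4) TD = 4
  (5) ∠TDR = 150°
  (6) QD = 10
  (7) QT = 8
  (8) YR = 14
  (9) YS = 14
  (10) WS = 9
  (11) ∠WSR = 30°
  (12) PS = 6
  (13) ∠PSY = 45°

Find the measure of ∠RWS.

Step 1: By the law of cosines on triangle WSR: WR² = 9² + 9² − 2·9·9·cos(30°) = 21.7, so WR ≈ 4.66.
Step 2: By the inverse law of cosines on triangle RWS: cos(∠RWS) = (4.66² + 9² − 9²) / (2·4.66·9) = 21.7/83.86 = 0.2588, so ∠RWS = 75°.

Therefore, the measure of angle ∠RWS = 75°.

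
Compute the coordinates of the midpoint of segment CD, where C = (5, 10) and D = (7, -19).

M = ((x₁ + x₂)/2, (y₁ + y₂)/2)
= ((5 + 7)/2, (10 + -19)/2)
= (12/2, -9/2) = (6, -9/2)

(6, -9/2)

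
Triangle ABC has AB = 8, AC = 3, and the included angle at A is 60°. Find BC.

When two sides and the included angle are known, the law of cosines gives the third side.
c^2 = a^2 + b^2 - 2ab cos(C) generalizes the Pythagorean theorem to non-right triangles.
Here: BC^2 = 64 + 9 - 48*(1/2) = 49
BC = 7

7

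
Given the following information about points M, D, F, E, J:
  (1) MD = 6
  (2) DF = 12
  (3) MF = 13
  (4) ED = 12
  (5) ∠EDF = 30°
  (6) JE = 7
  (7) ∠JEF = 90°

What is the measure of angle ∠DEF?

Step 1: By the law of cosines on triangle EDF: EF² = 12² + 12² − 2·12·12·cos(30°) = 38.58, so EF ≈ 6.21.
Step 2: By the inverse law of cosines on triangle DEF: cos(∠DEF) = (12² + 6.21² − 12²) / (2·12·6.21) = 38.58/149.08 = 0.2588, so ∠DEF = 75°.

Therefore, the measure of angle ∠DEF = 75°.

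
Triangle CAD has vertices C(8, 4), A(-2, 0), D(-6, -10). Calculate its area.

The Shoelace formula computes the area from vertex coordinates by summing cross products.
For vertices (8,4), (-2,0), (-6,-10):
Signed sum = 8*0 - -2*4 + -2*-10 - -6*0 + -6*4 - 8*-10
= 8 + 20 + 56 = 84
Area = (1/2)|84| = 42.

42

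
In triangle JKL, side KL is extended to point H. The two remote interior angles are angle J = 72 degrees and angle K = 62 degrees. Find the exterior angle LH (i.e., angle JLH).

Exterior angle = 72 + 62 = 134 degrees (exterior angle theorem).

134 degrees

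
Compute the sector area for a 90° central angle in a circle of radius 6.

Sector area = π(6²)(1/4) = 9*pi

9*pi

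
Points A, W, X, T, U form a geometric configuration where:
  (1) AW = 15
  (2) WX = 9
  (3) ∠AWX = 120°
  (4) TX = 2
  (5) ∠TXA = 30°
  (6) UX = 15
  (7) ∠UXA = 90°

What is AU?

Step 1: By the law of cosines on triangle XWA: XA² = 9² + 15² − 2·9·15·cos(120°) = 441, so XA = 21.
Step 2: By the law of cosines on triangle AXU: AU² = 21² + 15² − 2·21·15·cos(90°) = 666, so AU = 3·√74.

Therefore, the length of AU = 3·√74.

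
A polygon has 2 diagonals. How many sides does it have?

Using d = n(n - 3)/2, we solve 2 = n(n - 3)/2.
So n(n - 3) = 4.
Testing n = 4: 4 * 1 = 4 = 4. Correct.
The polygon has 4 sides.

4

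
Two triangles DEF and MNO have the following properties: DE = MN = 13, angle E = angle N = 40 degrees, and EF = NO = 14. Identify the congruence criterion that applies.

Consider the given information: DE = MN = 13, angle E = angle N = 40 degrees, and EF = NO = 14
This is not SSS or HL: SSS requires all three pairs of sides, but we don't have that. HL only applies to right triangles with matching hypotenuse and leg.
The correct criterion is SAS. Two pairs of corresponding sides and the included angle are equal (Side-Angle-Side).

SAS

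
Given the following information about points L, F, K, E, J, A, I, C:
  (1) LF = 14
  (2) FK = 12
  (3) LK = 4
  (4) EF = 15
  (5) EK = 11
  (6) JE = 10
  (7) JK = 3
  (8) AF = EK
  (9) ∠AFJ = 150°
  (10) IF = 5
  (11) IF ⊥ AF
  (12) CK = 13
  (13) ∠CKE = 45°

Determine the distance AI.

From the given relations: AF = EK = 11.
Step 1: By the law of cosines on triangle AFI: AI² = 11² + 5² − 2·11·5·cos(90°) = 146, so AI = √146.

Therefore, the length of AI = √146.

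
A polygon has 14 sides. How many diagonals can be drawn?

Total line segments between 14 vertices = C(14,2) = 91.
Subtract the 14 sides: 91 - 14 = 77 diagonals.

77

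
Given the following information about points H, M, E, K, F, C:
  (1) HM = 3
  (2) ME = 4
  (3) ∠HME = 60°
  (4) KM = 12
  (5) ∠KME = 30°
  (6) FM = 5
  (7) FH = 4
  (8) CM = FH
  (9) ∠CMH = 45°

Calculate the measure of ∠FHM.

Step 1: By the inverse law of cosines on triangle FHM: cos(∠FHM) = (4² + 3² − 5²) / (2·4·3) = 0/24 = 0, so ∠FHM = 90°.

Therefore, the measure of angle ∠FHM = 90°.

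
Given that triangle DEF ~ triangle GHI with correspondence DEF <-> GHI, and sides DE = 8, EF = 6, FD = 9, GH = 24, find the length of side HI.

Similar triangles have proportional sides. Setting up the proportion:
GH / DE = HI / EF
24 / 8 = HI / 6
HI = 6 * 24 / 8 = 18.

18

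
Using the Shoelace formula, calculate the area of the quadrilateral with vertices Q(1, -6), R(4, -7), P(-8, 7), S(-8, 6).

Shoelace: sum of cross terms = 39, Area = (1/2)|39| = 39/2

39/2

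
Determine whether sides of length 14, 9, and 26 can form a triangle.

Check the triangle inequality: 14 + 9 = 23 ≤ 26.
Since the sum of two sides does not exceed the third, no triangle can be formed.

No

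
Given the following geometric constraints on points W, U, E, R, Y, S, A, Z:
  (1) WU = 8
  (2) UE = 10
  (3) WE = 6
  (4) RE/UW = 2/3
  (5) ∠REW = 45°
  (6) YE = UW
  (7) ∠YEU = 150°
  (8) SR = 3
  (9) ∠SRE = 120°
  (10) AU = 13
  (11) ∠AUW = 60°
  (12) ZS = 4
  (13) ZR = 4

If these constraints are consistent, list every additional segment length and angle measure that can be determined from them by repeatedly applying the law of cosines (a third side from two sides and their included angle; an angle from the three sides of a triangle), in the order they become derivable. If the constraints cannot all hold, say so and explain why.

The constraints are consistent. Derivable facts, in order:
After 1 step:
- ES ≈ 7.31
- UY ≈ 17.39
- WA = √129
- WR ≈ 4.38
- ∠EUW = 36.87°
- ∠EWU = 90°
- ∠RSZ = 67.98°
- ∠RZS = 44.05°
- ∠SRZ = 67.98°
- ∠UEW = 53.13°
After 2 steps:
- ∠AWU = 82.41°
- ∠ERW = 75.58°
- ∠ESR = 39.18°
- ∠EUY = 13.29°
- ∠EWR = 59.42°
- ∠EYU = 16.71°
- ∠RES = 20.82°
- ∠UAW = 37.59°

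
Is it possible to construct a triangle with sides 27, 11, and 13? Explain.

Check the triangle inequality: 11 + 13 = 24 ≤ 27.
Since the sum of two sides does not exceed the third, no triangle can be formed.

No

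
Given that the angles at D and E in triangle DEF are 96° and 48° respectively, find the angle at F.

angle F = 180 - 96 - 48 = 36 degrees.

36 degrees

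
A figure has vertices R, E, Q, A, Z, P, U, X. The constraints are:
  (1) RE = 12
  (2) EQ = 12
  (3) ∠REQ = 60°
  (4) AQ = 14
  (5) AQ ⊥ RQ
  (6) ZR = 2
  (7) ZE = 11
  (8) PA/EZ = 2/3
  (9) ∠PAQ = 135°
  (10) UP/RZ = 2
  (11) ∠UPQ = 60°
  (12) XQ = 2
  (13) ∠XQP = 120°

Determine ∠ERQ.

Step 1: By the law of cosines on triangle REQ: RQ² = 12² + 12² − 2·12·12·cos(60°) = 144, so RQ = 12.
Step 2: By the inverse law of cosines on triangle ERQ: cos(∠ERQ) = (12² + 12² − 12²) / (2·12·12) = 144/288 = 0.5, so ∠ERQ = 60°.

Therefore, the measure of angle ∠ERQ = 60°.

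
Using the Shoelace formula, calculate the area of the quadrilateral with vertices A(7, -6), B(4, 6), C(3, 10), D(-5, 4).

Shoelace: sum of cross terms = 152, Area = (1/2)|152| = 76

76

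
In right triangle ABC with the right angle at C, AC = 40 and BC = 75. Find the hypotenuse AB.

In a right triangle, the square of the hypotenuse equals the sum of the squares of the two legs.
The legs are 40 and 75, so the hypotenuse = sqrt(1600 + 5625) = sqrt(7225) = 85.

85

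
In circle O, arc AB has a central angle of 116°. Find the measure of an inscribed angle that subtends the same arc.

Inscribed angle = 116° / 2 = 58° (inscribed angle theorem).

58°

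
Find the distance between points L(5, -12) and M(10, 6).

The horizontal distance is |10 - 5| = 5 and the vertical distance is |6 - -12| = 18.
By the Pythagorean theorem, d = sqrt(5^2 + 18^2) = sqrt(349).

sqrt(349)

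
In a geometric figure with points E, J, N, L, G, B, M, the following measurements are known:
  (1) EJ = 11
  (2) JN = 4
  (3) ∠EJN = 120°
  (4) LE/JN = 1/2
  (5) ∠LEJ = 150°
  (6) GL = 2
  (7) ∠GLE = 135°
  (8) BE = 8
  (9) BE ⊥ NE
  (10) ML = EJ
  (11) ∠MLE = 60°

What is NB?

Step 1: By the law of cosines on triangle EJN: EN² = 11² + 4² − 2·11·4·cos(120°) = 181, so EN = √181.
Step 2: By the law of cosines on triangle NEB: NB² = √181² + 8² − 2·√181·8·cos(90°) = 245, so NB = 7·√5.

Therefore, the length of NB = 7·√5.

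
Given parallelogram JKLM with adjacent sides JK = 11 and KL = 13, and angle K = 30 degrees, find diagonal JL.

Law of cosines: d^2 = 11^2 + 13^2 - 2(11)(13)cos(30°) = 290 - 143*sqrt(3), so d = sqrt(290 - 143*sqrt(3)).

sqrt(290 - 143*sqrt(3))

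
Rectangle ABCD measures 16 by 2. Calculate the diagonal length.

Using the Pythagorean theorem:
d² = 16² + 2² = 256 + 4 = 260
d = sqrt(260) = 2*sqrt(65)

2*sqrt(65)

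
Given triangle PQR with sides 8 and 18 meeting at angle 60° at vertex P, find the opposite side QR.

Law of cosines: QR^2 = 8^2 + 18^2 - 2(8)(18)cos(60°) = 244, so QR = 2*sqrt(61).

2*sqrt(61)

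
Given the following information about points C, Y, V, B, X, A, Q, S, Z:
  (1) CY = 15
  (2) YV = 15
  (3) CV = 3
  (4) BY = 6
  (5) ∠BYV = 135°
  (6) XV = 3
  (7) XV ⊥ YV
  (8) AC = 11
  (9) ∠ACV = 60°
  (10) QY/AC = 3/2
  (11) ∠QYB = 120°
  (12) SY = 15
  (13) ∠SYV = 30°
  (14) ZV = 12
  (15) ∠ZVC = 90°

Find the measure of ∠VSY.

Step 1: By the law of cosines on triangle SYV: SV² = 15² + 15² − 2·15·15·cos(30°) = 60.29, so SV ≈ 7.76.
Step 2: By the inverse law of cosines on triangle VSY: cos(∠VSY) = (7.76² + 15² − 15²) / (2·7.76·15) = 60.29/232.94 = 0.2588, so ∠VSY = 75°.

Therefore, the measure of angle ∠VSY = 75°.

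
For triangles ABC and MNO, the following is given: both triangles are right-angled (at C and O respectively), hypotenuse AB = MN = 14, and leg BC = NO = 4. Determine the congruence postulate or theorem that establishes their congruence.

Consider the given information: both triangles are right-angled (at C and O respectively), hypotenuse AB = MN = 14, and leg BC = NO = 4
This is not SAS or ASA: SAS requires two sides and the included angle between them. ASA requires two angles and the side between them.
The correct criterion is HL. The hypotenuse and one leg of two right triangles are equal (Hypotenuse-Leg).

HL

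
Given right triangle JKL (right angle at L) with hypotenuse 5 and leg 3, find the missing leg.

Rearranging the Pythagorean theorem to solve for the unknown leg:
leg^2 = hypotenuse^2 - known_leg^2 = 25 - 9 = 16
leg = sqrt(16) = 4.

4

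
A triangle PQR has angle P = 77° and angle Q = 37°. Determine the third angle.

By the triangle angle sum property, the three interior angles of any triangle add up to 180°.
We know angle P = 77° and angle Q = 37°, so their sum is 114°.
Therefore angle R = 180° - 114° = 66°.

66 degrees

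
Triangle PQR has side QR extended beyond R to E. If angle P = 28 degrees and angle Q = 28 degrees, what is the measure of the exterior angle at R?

By the exterior angle theorem, an exterior angle of a triangle equals the sum of the two remote interior angles.
Exterior angle = angle P + angle Q
Exterior angle = 28 + 28 = 56 degrees

56 degrees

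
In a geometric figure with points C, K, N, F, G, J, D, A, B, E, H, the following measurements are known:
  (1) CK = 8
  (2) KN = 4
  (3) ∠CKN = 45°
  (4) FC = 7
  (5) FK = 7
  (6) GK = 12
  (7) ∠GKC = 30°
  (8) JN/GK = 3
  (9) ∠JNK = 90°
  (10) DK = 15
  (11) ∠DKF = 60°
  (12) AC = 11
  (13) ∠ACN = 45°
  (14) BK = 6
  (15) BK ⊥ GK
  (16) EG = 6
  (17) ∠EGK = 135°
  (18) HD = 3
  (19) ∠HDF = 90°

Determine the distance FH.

Step 1: By the law of cosines on triangle FKD: FD² = 7² + 15² − 2·7·15·cos(60°) = 169, so FD = 13.
Step 2: By the law of cosines on triangle FDH: FH² = 13² + 3² − 2·13·3·cos(90°) = 178, so FH = √178.

Therefore, the length of FH = √178.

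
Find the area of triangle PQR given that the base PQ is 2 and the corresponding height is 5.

Area = (1/2) * base * height
Area = (1/2) * 2 * 5
Area = 5

5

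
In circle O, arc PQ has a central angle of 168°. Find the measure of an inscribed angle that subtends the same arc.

By the inscribed angle theorem, the inscribed angle is half the central angle.
Inscribed angle = 168° / 2 = 84°

84°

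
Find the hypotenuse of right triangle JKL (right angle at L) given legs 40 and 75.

JK = sqrt(40^2 + 75^2) = sqrt(7225) = 85

85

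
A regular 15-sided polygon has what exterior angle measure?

Each exterior angle of a regular n-gon is 360 / n.
For n = 15: 360 / 15 = 24 degrees.

24 degrees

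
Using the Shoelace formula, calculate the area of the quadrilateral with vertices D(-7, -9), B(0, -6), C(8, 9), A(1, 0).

Shoelace: sum of cross terms = 72, Area = (1/2)|72| = 36

36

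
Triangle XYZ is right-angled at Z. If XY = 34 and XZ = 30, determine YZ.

Rearranging the Pythagorean theorem to solve for the unknown leg:
leg^2 = hypotenuse^2 - known_leg^2 = 1156 - 900 = 256
leg = sqrt(256) = 16.

16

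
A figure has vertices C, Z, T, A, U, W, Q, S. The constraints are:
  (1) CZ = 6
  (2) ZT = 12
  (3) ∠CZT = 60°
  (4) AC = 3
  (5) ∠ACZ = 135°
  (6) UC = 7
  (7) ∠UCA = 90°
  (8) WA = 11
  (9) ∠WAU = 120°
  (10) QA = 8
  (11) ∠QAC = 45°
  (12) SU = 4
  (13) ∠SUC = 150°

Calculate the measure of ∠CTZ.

Step 1: By the law of cosines on triangle TZC: TC² = 12² + 6² − 2·12·6·cos(60°) = 108, so TC = 6·√3.
Step 2: By the inverse law of cosines on triangle CTZ: cos(∠CTZ) = ((6·√3)² + 12² − 6²) / (2·6·√3·12) = 216/249.42 = 0.866, so ∠CTZ = 30°.

Therefore, the measure of angle ∠CTZ = 30°.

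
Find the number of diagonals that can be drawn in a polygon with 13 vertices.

Total line segments between 13 vertices = C(13,2) = 78.
Subtract the 13 sides: 78 - 13 = 65 diagonals.

65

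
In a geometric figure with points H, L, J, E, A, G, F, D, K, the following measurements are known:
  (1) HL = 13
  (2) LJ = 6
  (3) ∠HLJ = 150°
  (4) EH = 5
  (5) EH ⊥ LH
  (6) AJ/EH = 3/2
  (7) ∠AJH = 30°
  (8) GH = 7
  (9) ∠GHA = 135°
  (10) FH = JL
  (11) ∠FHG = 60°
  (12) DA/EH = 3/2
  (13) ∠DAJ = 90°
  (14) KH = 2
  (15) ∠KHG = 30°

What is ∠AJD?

From the given relations: AJ = 3/2·EH = 3/2·5 ≈ 7.5; DA = 3/2·EH = 3/2·5 ≈ 7.5.
Step 1: By the law of cosines on triangle JAD: JD² = 7.5² + 7.5² − 2·7.5·7.5·cos(90°) = 112.5, so JD ≈ 10.61.
Step 2: By the inverse law of cosines on triangle AJD: cos(∠AJD) = (7.5² + 10.61² − 7.5²) / (2·7.5·10.61) = 112.5/159.1 = 0.7071, so ∠AJD = 45°.

Therefore, the measure of angle ∠AJD = 45°.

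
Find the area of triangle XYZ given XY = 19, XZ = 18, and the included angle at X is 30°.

When two sides and the included angle are known, the area formula is (1/2)ab sin(C).
The height from one side to the opposite vertex is 18 sin(30°) = 9.
Area = (1/2) * 19 * 9 = 171/2.

171/2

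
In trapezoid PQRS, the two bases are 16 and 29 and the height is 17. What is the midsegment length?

The midsegment of a trapezoid = (base1 + base2) / 2
midsegment = (16 + 29) / 2
midsegment = 45 / 2
midsegment = 45/2

45/2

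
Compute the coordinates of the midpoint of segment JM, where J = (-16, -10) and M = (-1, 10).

The midpoint is the point halfway along the segment.
Move half the horizontal distance: -16 + (-1 - -16)/2 = -16 + 15/2 = -17/2
Move half the vertical distance: -10 + (10 - -10)/2 = -10 + 20/2 = 0
Midpoint = (-17/2, 0)

(-17/2, 0)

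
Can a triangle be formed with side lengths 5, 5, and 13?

Check the triangle inequality: 5 + 5 = 10 ≤ 13.
Since the sum of two sides does not exceed the third, no triangle can be formed.

No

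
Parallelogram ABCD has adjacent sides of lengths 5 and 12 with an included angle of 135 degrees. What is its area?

Area = 5 * 12 * sin(135°) = 60 * sqrt(2)/2 = 30*sqrt(2)

30*sqrt(2)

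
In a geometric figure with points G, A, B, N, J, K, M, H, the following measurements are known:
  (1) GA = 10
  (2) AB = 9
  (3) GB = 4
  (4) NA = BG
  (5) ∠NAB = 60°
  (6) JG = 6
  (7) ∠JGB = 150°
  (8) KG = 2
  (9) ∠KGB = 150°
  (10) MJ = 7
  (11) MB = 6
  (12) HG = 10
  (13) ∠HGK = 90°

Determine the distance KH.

Step 1: By the law of cosines on triangle KGH: KH² = 2² + 10² − 2·2·10·cos(90°) = 104, so KH = 2·√26.

Therefore, the length of KH = 2·√26.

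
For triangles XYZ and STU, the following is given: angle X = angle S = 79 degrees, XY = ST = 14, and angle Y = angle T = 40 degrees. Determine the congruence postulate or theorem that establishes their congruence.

Consider the given information: angle X = angle S = 79 degrees, XY = ST = 14, and angle Y = angle T = 40 degrees
This is not SAS or HL: SAS requires two sides and the included angle between them. HL only applies to right triangles with matching hypotenuse and leg.
The correct criterion is ASA. Two pairs of corresponding angles and the included side are equal (Angle-Side-Angle).

ASA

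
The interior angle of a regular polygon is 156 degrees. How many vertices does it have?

Exterior angle = 180 - 156 = 24. n = 360 / 24 = 15.

15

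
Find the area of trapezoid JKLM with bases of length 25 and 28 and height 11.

Area = (25 + 28) * 11 / 2 = 583 / 2 = 583/2

583/2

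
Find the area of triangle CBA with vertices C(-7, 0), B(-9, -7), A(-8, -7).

The Shoelace formula computes the area from vertex coordinates by summing cross products.
For vertices (-7,0), (-9,-7), (-8,-7):
Signed sum = -7*-7 - -9*0 + -9*-7 - -8*-7 + -8*0 - -7*-7
= 49 + 7 + -49 = 7
Area = (1/2)|7| = 7/2.

7/2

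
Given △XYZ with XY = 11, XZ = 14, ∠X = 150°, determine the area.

Area = (1/2) * XY * XZ * sin(X)
Area = (1/2) * 11 * 14 * sin(150°)
Area = (1/2) * 11 * 14 * 1/2
Area = 77/2

77/2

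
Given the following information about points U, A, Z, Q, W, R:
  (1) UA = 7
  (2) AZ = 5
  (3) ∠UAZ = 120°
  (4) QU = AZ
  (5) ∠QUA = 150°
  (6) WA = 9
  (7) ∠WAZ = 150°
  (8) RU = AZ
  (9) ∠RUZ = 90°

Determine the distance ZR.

From the given relations: RU = AZ = 5.
Step 1: By the law of cosines on triangle UAZ: UZ² = 7² + 5² − 2·7·5·cos(120°) = 109, so UZ = √109.
Step 2: By the law of cosines on triangle ZUR: ZR² = √109² + 5² − 2·√109·5·cos(90°) = 134, so ZR = √134.

Therefore, the length of ZR = √134.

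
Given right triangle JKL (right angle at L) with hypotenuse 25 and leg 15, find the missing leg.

By the Pythagorean theorem: KL^2 = JK^2 - JL^2
KL^2 = 25^2 - 15^2 = 625 - 225 = 400
KL = sqrt(400) = 20

20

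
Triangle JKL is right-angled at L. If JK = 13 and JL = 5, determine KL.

Rearranging the Pythagorean theorem to solve for the unknown leg:
leg^2 = hypotenuse^2 - known_leg^2 = 169 - 25 = 144
leg = sqrt(144) = 12.

12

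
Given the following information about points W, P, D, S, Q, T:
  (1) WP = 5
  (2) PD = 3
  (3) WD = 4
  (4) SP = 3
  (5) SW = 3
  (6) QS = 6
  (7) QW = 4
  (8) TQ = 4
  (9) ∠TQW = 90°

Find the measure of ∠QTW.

Step 1: By the law of cosines on triangle TQW: TW² = 4² + 4² − 2·4·4·cos(90°) = 32, so TW = 4·√2.
Step 2: By the inverse law of cosines on triangle QTW: cos(∠QTW) = (4² + (4·√2)² − 4²) / (2·4·4·√2) = 32/45.25 = 0.7071, so ∠QTW = 45°.

Therefore, the measure of angle ∠QTW = 45°.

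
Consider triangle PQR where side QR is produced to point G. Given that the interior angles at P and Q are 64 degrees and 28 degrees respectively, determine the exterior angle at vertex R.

Exterior angle = 64 + 28 = 92 degrees (exterior angle theorem).

92 degrees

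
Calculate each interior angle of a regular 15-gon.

Each interior angle of a regular n-gon is (n - 2) * 180 / n.
For n = 15: (15 - 2) * 180 / 15 = 2340/15 = 156 degrees.

156 degrees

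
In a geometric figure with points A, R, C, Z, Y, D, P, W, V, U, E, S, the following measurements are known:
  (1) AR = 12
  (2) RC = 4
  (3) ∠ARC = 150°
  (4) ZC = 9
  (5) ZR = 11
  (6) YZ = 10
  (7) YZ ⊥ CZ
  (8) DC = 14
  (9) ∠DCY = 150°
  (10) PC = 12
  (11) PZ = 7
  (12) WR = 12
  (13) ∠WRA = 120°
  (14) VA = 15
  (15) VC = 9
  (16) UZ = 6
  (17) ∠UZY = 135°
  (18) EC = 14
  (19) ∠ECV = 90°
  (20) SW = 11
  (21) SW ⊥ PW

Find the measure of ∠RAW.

Step 1: By the law of cosines on triangle ARW: AW² = 12² + 12² − 2·12·12·cos(120°) = 432, so AW = 12·√3.
Step 2: By the inverse law of cosines on triangle RAW: cos(∠RAW) = (12² + (12·√3)² − 12²) / (2·12·12·√3) = 432/498.83 = 0.866, so ∠RAW = 30°.

Therefore, the measure of angle ∠RAW = 30°.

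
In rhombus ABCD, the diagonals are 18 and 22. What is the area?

The diagonals of a rhombus divide it into four right triangles.
Each triangle has legs 18/ 2 = 9 and 22/2 = 11, so each has area (1/2)*9*11 = 99/2.
Four such triangles give total area = (d1 * d2) / 2 = 198.

198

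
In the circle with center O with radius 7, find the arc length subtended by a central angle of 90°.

The full circumference is 2πr = 2π(7) = 14*pi.
The arc spans 90° out of 360°, which is a fraction of 1/4.
Arc length = 14*pi × 1/4 = 7*pi/2.

7*pi/2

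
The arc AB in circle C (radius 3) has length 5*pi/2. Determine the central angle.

Arc length L = 2πr × θ/360, so θ = 360L / (2πr).
θ = 360 × 5*pi/2 / (2π × 3)
θ = 150°
θ = 150°

150°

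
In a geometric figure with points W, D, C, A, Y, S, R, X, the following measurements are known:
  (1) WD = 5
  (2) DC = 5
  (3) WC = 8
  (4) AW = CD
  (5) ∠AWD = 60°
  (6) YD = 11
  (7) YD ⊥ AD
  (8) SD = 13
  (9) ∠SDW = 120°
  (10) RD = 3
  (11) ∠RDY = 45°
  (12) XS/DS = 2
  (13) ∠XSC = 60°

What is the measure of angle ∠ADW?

From the given relations: AW = CD = 5.
Step 1: By the law of cosines on triangle DWA: DA² = 5² + 5² − 2·5·5·cos(60°) = 25, so DA = 5.
Step 2: By the inverse law of cosines on triangle ADW: cos(∠ADW) = (5² + 5² − 5²) / (2·5·5) = 25/50 = 0.5, so ∠ADW = 60°.

Therefore, the measure of angle ∠ADW = 60°.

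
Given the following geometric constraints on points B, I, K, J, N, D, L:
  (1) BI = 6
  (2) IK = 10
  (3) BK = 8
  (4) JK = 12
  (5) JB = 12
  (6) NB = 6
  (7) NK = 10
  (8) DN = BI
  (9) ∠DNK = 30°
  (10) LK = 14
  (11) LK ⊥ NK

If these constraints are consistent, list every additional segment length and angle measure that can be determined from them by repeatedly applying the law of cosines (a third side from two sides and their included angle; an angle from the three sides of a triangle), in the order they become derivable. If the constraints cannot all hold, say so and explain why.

The constraints are consistent. Derivable facts, in order:
After 1 step:
- KD ≈ 5.66
- NL = 2·√74
- ∠BIK = 53.13°
- ∠BJK = 38.94°
- ∠BKI = 36.87°
- ∠BKJ = 70.53°
- ∠BKN = 36.87°
- ∠BNK = 53.13°
- ∠IBK = 90°
- ∠JBK = 70.53°
- ∠KBN = 90°
After 2 steps:
- ∠DKN = 31.98°
- ∠KDN = 118.02°
- ∠KLN = 35.54°
- ∠KNL = 54.46°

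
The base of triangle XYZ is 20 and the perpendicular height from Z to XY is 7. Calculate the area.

Area = (1/2)(20)(7) = 70

70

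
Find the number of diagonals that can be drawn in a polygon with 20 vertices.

Each of the 20 vertices connects to 17 non-adjacent vertices via diagonals.
Total connections = 20 × 17 = 340, but each diagonal is counted twice.
Number of diagonals = 340 / 2 = 170.

170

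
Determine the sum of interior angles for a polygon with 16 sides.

The sum of interior angles of an n-sided polygon is (n - 2) * 180.
For n = 16: (16 - 2) * 180 = 14 * 180 = 2520 degrees.

2520 degrees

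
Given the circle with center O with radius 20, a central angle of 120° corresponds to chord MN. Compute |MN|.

Drop a perpendicular from the center to the chord, bisecting both the chord and the central angle.
Each half-chord = r sin(θ/2) = 20 sin(60°).
The full chord = 2 × 20 × sin(60°) = 20*sqrt(3).

20*sqrt(3)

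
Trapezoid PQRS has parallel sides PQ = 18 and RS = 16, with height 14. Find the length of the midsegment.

midsegment = (18 + 16) / 2 = 34 / 2 = 17

17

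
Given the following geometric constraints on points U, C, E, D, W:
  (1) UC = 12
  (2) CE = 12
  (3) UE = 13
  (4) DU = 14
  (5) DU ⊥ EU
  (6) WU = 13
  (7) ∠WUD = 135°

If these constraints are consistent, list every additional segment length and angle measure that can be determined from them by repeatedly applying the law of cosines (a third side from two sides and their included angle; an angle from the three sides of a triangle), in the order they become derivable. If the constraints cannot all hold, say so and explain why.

The constraints are consistent. Derivable facts, in order:
After 1 step:
- DW ≈ 24.95
- ED ≈ 19.1
- ∠CEU = 57.2°
- ∠CUE = 57.2°
- ∠ECU = 65.59°
After 2 steps:
- ∠DEU = 47.12°
- ∠DWU = 23.38°
- ∠EDU = 42.88°
- ∠UDW = 21.62°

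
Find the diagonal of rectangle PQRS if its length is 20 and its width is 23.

Using the Pythagorean theorem:
d² = 20² + 23² = 400 + 529 = 929
d = sqrt(929)

sqrt(929)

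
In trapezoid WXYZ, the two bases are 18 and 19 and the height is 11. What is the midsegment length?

The midsegment (median) of a trapezoid connects the midpoints of the non-parallel sides.
Its length is the average of the two bases: (18 + 19) / 2 = 37/2.

37/2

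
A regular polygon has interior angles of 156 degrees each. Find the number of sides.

The exterior angle is the supplement of the interior angle: 180 - 156 = 24 degrees.
Since the exterior angles of any convex polygon sum to 360 degrees, the number of sides is 360 / 24 = 15.

15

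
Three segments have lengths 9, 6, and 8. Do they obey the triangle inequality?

Yes.
The triangle inequality requires that the sum of any two sides exceeds the third.
Here 6 + 8 = 14 > 9, so the condition is met.

Yes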